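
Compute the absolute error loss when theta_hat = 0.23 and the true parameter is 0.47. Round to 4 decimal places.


L = |theta_hat - theta_true|
= |0.23 - 0.47| = 0.24

0.24


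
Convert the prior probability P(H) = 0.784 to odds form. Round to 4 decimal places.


P(not H) = 1 - 0.784 = 0.216
Odds = 0.784 / 0.216 = 3.6296

3.6296


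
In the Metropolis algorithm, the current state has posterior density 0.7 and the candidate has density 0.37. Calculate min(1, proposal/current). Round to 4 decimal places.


Ratio = 0.37/0.7 = 0.5286
Acceptance probability = min(1, 0.5286)
= 0.5286

0.5286


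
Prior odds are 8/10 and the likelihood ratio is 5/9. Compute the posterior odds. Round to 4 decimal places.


Posterior odds = prior odds * likelihood ratio
= (8/10) * (5/9)
= 40 / 90
= 0.4444

0.4444


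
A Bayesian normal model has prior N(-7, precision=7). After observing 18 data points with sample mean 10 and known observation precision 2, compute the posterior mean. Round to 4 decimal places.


Posterior mean = (prior_precision * prior_mean + n * data_precision * data_mean) / (prior_precision + n * data_precision)
Numerator = 7*-7 + 18*2*10 = 311
Denominator = 7 + 18*2 = 43
Posterior mean = 7.2326

7.2326


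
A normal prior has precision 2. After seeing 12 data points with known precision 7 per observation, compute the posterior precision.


In the conjugate normal model, precisions add:
tau_posterior = tau_prior + n * tau_data
= 2 + 12*7 = 86

86


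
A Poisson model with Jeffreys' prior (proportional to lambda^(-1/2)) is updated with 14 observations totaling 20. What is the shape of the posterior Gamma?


Posterior = Gamma(0.5 + S, n)
= Gamma(0.5 + 20, 14)
Posterior shape = 0.5 + S = 0.5 + 20 = 20.5

20.5


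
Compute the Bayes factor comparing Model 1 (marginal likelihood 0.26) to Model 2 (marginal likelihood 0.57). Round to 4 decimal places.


BF12 = marginal likelihood of M1 / marginal likelihood of M2
= 0.26/0.57
= 0.4561

0.4561


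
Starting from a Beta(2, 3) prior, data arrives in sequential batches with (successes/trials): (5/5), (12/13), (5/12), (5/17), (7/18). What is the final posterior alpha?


In sequential Bayesian updating, we sum all successes.
Total successes = 34
Final alpha = 2 + 34 = 36

36


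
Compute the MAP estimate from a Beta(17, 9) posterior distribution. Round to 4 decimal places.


MAP = mode of Beta distribution
= (alpha - 1)/(alpha + beta - 2)
= (17-1)/(17+9-2)
= 16/24 = 0.6667

0.6667


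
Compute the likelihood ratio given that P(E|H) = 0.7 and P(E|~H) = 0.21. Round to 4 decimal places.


LR = P(E|H) / P(E|~H)
= 0.7 / 0.21 = 3.3333

3.3333


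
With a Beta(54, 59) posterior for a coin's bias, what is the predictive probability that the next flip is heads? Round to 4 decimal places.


The predictive probability equals the posterior mean.
P(next = heads) = alpha / (alpha + beta)
= 54 / 113 = 0.4779

0.4779


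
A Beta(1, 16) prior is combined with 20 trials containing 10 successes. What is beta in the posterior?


In conjugate updating:
beta_posterior = beta_prior + (n - k)
= 16 + (20 - 10)
= 16 + 10 = 26

26


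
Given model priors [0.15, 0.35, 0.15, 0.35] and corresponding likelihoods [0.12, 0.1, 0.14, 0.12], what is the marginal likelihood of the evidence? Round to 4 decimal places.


P(E) = sum_i P(M_i) P(E|M_i)
= 0.018 + 0.035 + 0.021 + 0.042
= 0.116

0.116


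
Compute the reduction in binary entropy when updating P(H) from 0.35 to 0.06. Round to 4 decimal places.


H_before = -p*log2(p) - (1-p)*log2(1-p) for p=0.35: 0.9341
H_after for p=0.06: 0.3274
Reduction = 0.9341 - 0.3274 = 0.6066

0.6066


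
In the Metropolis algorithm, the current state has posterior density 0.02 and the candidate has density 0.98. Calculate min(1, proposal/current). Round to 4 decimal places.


Ratio = 0.98/0.02 = 49.0
Acceptance probability = min(1, 49.0)
= 1.0

1.0


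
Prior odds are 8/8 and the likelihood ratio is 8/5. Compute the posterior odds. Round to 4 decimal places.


Posterior odds = prior odds * likelihood ratio
= (8/8) * (8/5)
= 64 / 40
= 1.6

1.6


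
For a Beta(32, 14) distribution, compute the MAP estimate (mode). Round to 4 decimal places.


MAP = mode = (a-1)/(a+b-2)
= (32-1)/(32+14-2)
= 31/44 = 0.7045

0.7045


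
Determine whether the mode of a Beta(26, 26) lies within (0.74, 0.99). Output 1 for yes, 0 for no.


First find the mode: (a-1)/(a+b-2) = 0.5
Is 0.5 in (0.74, 0.99)? 0

0


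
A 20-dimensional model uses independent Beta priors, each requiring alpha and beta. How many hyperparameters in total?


Per parameter: 2 (alpha and beta).
Total = 20 * 2 = 40

40


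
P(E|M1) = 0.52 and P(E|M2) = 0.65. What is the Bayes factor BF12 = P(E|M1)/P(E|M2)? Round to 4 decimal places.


Bayes factor BF12 = P(E|M1) / P(E|M2)
= 0.52 / 0.65
= 0.8

0.8


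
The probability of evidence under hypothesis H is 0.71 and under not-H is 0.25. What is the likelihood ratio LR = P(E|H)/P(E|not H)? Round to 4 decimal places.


LR = 0.71 / 0.25
= 2.84

2.84


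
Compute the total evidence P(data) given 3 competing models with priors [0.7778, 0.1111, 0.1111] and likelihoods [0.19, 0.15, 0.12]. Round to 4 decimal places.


Marginal likelihood = sum P(model_i) * P(data|model_i)
Model 1: 0.7778 * 0.19 = 0.1478
Model 2: 0.1111 * 0.15 = 0.0167
Model 3: 0.1111 * 0.12 = 0.0133
Total = 0.1778

0.1778


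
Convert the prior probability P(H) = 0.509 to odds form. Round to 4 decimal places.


P(not H) = 1 - 0.509 = 0.491
Odds = 0.509 / 0.491 = 1.0367

1.0367


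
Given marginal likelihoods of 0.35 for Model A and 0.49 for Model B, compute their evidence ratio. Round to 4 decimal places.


Ratio = ML(A) / ML(B) = 0.35/0.49
= 0.7143

0.7143


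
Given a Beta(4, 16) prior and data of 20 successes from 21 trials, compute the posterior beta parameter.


Number of failures = 21 - 20 = 1
Posterior beta = 16 + 1 = 17

17


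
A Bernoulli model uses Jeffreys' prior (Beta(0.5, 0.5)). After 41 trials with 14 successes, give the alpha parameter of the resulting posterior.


Posterior = Beta(prior_alpha + successes, prior_beta + failures)
= Beta(0.5 + 14, 0.5 + 27)
Posterior alpha = 0.5 + k = 0.5 + 14 = 14.5

14.5


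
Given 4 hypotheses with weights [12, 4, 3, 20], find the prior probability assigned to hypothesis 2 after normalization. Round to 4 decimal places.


To normalize, divide each weight by the sum of all weights.
Sum = 39
Prior(H2) = 4/39 = 0.1026

0.1026


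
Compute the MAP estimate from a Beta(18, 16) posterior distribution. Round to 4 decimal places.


MAP = mode of Beta distribution
= (alpha - 1)/(alpha + beta - 2)
= (18-1)/(18+16-2)
= 17/32 = 0.5312

0.5312


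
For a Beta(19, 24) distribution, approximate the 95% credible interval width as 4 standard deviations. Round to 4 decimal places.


Variance of Beta(a,b) = ab / ((a+b)^2 * (a+b+1))
= 19*24 / ((43)^2 * 44)
= 0.0056
SD = sqrt(0.0056) = 0.0749
Width = 4 * SD = 0.2995

0.2995


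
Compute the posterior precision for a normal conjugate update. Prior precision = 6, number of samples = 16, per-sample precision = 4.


tau_post = tau_0 + n * tau
= 6 + 16 * 4 = 70

70


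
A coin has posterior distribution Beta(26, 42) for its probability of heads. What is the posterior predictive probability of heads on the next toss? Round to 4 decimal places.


Posterior predictive = E[theta] = alpha/(alpha+beta)
= 26/68
= 0.3824

0.3824


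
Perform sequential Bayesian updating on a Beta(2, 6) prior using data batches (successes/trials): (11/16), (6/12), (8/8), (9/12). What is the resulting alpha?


Accumulate successes: 34
Posterior alpha = prior alpha + sum of successes
= 2 + 34 = 36

36


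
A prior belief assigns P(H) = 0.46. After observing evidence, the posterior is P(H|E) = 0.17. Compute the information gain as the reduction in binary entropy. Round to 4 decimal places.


H(prior) = -0.46*log2(0.46) - 0.54*log2(0.54)
= 0.9954
H(post) = -0.17*log2(0.17) - 0.83*log2(0.83)
= 0.6577
IG = 0.9954 - 0.6577 = 0.3377

0.3377


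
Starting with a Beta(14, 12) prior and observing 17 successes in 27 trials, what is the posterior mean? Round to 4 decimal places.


Posterior parameters: alpha = 14 + 17 = 31
beta = 12 + 10 = 22
Posterior mean = alpha / (alpha + beta) = 31 / 53
= 0.5849

0.5849


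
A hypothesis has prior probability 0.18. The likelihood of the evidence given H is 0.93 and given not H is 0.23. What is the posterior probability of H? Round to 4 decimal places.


Using Bayes' theorem:
P(E) = 0.18 * 0.93 + 0.82 * 0.23
P(E) = 0.356
P(H|E) = (0.18 * 0.93) / 0.356 = 0.4702

0.4702


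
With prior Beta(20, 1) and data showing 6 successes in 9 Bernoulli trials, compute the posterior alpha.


Conjugate update: alpha_posterior = alpha_prior + k
= 20 + 6 = 26

26


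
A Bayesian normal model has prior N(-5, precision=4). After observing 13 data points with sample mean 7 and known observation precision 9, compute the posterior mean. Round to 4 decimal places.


Posterior mean = (prior_precision * prior_mean + n * data_precision * data_mean) / (prior_precision + n * data_precision)
Numerator = 4*-5 + 13*9*7 = 799
Denominator = 4 + 13*9 = 121
Posterior mean = 6.6033

6.6033


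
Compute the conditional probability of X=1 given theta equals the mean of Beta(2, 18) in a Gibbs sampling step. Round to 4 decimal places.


Mean of Beta(2, 18) = 0.1
P(X=1 | theta=0.1) = 0.1

0.1


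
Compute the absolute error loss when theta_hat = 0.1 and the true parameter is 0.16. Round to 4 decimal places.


L = |theta_hat - theta_true|
= |0.1 - 0.16| = 0.06

0.06


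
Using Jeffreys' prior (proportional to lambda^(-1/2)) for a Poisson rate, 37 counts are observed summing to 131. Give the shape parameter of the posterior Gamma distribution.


Conjugate update: Gamma(prior_shape + S, prior_rate + n).
Prior shape = 0.5, prior rate = 0.
Posterior shape = 0.5 + S = 0.5 + 131 = 131.5

131.5


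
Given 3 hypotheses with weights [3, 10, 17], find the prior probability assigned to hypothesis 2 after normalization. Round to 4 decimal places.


To normalize, divide each weight by the sum of all weights.
Sum = 30
Prior(H2) = 10/30 = 0.3333

0.3333


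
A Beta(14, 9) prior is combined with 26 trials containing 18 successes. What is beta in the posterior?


In conjugate updating:
beta_posterior = beta_prior + (n - k)
= 9 + (26 - 18)
= 9 + 8 = 17

17


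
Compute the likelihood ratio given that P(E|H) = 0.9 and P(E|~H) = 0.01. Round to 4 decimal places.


LR = P(E|H) / P(E|~H)
= 0.9 / 0.01 = 90.0

90.0


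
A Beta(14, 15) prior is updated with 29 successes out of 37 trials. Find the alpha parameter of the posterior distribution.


In the Beta-Binomial conjugate update:
alpha_post = alpha_prior + successes
= 14 + 29
= 43

43


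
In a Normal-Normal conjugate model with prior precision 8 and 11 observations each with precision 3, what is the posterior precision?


Posterior precision = prior precision + n * observation precision
= 8 + 11 * 3
= 8 + 33 = 41

41


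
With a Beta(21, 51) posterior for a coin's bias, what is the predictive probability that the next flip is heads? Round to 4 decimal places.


The predictive probability equals the posterior mean.
P(next = heads) = alpha / (alpha + beta)
= 21 / 72 = 0.2917

0.2917


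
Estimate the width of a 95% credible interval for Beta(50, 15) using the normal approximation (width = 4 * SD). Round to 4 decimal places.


For Beta(a,b): Var = ab/((a+b)^2(a+b+1))
Var = 0.0027, SD = 0.0519
Approximate 95% CI width = 4 * 0.0519 = 0.2074

0.2074


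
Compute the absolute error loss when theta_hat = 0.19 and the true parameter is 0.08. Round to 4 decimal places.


L = |theta_hat - theta_true|
= |0.19 - 0.08| = 0.11

0.11


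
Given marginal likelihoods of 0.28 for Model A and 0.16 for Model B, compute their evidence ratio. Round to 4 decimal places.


Ratio = ML(A) / ML(B) = 0.28/0.16
= 1.75

1.75


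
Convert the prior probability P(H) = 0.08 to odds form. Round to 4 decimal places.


P(not H) = 1 - 0.08 = 0.92
Odds = 0.08 / 0.92 = 0.087

0.087


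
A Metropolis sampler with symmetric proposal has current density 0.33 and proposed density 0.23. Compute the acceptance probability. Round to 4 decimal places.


For symmetric proposals, acceptance = min(1, pi(x*)/pi(x))
= min(1, 0.23/0.33)
= min(1, 0.697) = 0.697

0.697


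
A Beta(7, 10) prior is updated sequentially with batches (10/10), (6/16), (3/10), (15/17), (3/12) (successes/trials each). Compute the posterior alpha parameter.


Sequential conjugate updating is equivalent to a single batch update.
Total successes across all batches = 37
alpha_posterior = alpha_prior + total_successes = 7 + 37
= 44

44


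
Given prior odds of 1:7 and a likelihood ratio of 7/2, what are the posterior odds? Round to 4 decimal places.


Posterior odds = prior odds * LR
Prior odds = 1/7 = 0.1429
LR = 7/2 = 3.5
Posterior odds = 0.1429 * 3.5 = 0.5

0.5


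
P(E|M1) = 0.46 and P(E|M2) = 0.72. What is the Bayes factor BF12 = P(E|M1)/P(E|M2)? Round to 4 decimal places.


Bayes factor BF12 = P(E|M1) / P(E|M2)
= 0.46 / 0.72
= 0.6389

0.6389


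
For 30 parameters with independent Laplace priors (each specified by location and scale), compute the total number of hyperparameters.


A Laplace prior has 2 hyperparameters per parameter.
Total = 30 * 2 = 60

60


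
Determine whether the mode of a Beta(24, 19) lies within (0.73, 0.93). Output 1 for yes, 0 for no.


First find the mode: (a-1)/(a+b-2) = 0.561
Is 0.561 in (0.73, 0.93)? 0

0


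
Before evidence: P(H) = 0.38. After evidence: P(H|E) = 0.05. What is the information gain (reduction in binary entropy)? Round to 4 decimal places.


Prior entropy = 0.958
Posterior entropy = 0.2864
Information gain = 0.958 - 0.2864 = 0.6716

0.6716


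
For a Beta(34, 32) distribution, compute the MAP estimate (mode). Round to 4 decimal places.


MAP = mode = (a-1)/(a+b-2)
= (34-1)/(34+32-2)
= 33/64 = 0.5156

0.5156


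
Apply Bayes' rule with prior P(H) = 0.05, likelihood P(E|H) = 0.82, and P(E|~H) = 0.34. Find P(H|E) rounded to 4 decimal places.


Step 1: Compute marginal P(E) = P(E|H)P(H) + P(E|~H)P(~H)
= 0.82*0.05 + 0.34*0.95 = 0.364
Step 2: P(H|E) = P(E|H)P(H)/P(E) = 0.041/0.364
= 0.1126

0.1126


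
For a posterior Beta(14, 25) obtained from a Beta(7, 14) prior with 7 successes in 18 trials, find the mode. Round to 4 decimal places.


Mode = (alpha - 1) / (alpha + beta - 2)
= 13 / 37
= 0.3514

0.3514


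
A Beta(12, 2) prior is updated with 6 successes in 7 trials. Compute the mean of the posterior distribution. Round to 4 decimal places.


After update: Beta(18, 3)
Mean = 18 / (18 + 3) = 18 / 21
= 0.8571

0.8571


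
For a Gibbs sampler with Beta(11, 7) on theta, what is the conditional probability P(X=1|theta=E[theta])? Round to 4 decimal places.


E[theta] = 11/(11+7) = 0.6111
P(X=1|theta) = theta = 0.6111

0.6111


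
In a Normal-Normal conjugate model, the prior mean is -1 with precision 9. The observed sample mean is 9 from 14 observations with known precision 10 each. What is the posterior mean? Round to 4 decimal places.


Posterior precision = tau0 + n*tau = 9 + 14*10 = 149
Posterior mean = (tau0*mu0 + n*tau*xbar) / posterior_precision
= (9*-1 + 14*10*9) / 149
= 1251 / 149 = 8.396

8.396


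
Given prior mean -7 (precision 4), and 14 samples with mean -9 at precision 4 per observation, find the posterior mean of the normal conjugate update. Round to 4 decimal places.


The posterior mean is a precision-weighted average of prior and data.
Post. prec. = 4 + 56 = 60
Post. mean = (-28 + -504)/60 = -532/60 = -8.8667

-8.8667


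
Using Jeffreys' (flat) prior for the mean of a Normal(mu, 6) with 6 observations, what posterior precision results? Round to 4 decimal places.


Flat prior means prior precision is 0.
Posterior precision = n / sigma^2 = 6/6 = 1.0

1.0


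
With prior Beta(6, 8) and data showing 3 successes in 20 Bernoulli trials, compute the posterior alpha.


Conjugate update: alpha_posterior = alpha_prior + k
= 6 + 3 = 9

9


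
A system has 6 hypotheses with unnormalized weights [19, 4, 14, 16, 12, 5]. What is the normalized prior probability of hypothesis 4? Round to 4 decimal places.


The normalized prior is the weight divided by the total.
Total weight = 70
P(H4) = 16 / 70 = 0.2286

0.2286


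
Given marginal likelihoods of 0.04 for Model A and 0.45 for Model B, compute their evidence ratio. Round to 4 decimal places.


Ratio = ML(A) / ML(B) = 0.04/0.45
= 0.0889

0.0889


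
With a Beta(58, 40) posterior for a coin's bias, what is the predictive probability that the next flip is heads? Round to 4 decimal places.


The predictive probability equals the posterior mean.
P(next = heads) = alpha / (alpha + beta)
= 58 / 98 = 0.5918

0.5918


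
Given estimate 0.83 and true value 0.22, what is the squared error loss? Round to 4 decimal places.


Squared error = (estimate - true)^2
Difference = 0.61
Loss = 0.61^2 = 0.3721

0.3721


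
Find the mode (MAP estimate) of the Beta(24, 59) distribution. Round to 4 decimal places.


For Beta(a,b) with a,b > 1:
Mode = (a-1)/(a+b-2) = (24-1)/(83-2)
= 23/81 = 0.284

0.284


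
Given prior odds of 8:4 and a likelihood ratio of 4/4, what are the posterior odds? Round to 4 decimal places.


Posterior odds = prior odds * LR
Prior odds = 8/4 = 2.0
LR = 4/4 = 1.0
Posterior odds = 2.0 * 1.0 = 2.0

2.0


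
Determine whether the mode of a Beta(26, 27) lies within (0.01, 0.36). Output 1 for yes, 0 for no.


First find the mode: (a-1)/(a+b-2) = 0.4902
Is 0.4902 in (0.01, 0.36)? 0

0


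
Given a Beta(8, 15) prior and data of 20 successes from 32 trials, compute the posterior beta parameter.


Number of failures = 32 - 20 = 12
Posterior beta = 15 + 12 = 27

27


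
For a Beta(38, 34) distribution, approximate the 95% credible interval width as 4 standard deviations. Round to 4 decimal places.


Variance of Beta(a,b) = ab / ((a+b)^2 * (a+b+1))
= 38*34 / ((72)^2 * 73)
= 0.0034
SD = sqrt(0.0034) = 0.0584
Width = 4 * SD = 0.2337

0.2337


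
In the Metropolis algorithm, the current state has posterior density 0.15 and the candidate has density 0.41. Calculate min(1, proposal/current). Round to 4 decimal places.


Ratio = 0.41/0.15 = 2.7333
Acceptance probability = min(1, 2.7333)
= 1.0

1.0


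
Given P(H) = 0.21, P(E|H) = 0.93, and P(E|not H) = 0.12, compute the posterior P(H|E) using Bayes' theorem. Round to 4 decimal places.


By Bayes' theorem: P(H|E) = P(E|H)*P(H) / P(E)
P(E) = P(E|H)*P(H) + P(E|not H)*P(not H)
P(E) = 0.93*0.21 + 0.12*0.79 = 0.2901
P(H|E) = 0.93*0.21 / 0.2901 = 0.6732

0.6732


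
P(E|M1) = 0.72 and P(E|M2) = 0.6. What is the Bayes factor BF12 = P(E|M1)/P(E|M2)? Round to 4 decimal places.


Bayes factor BF12 = P(E|M1) / P(E|M2)
= 0.72 / 0.6
= 1.2

1.2


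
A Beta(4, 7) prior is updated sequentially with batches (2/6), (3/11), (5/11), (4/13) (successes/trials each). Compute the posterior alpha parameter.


Sequential conjugate updating is equivalent to a single batch update.
Total successes across all batches = 14
alpha_posterior = alpha_prior + total_successes = 4 + 14
= 18

18


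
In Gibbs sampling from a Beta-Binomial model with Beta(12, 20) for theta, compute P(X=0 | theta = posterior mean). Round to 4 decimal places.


Posterior mean = alpha/(alpha+beta) = 12/32 = 0.375
P(X=0|theta=mean) = 1 - theta = 0.625

0.625


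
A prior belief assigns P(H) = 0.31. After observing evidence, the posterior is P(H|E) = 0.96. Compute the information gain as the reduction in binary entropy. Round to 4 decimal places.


H(prior) = -0.31*log2(0.31) - 0.69*log2(0.69)
= 0.8932
H(post) = -0.96*log2(0.96) - 0.04*log2(0.04)
= 0.2423
IG = 0.8932 - 0.2423 = 0.6509

0.6509


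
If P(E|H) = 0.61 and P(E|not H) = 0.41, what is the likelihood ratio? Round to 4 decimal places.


Likelihood ratio = P(E|H) / P(E|not H)
= 0.61 / 0.41
= 1.4878

1.4878


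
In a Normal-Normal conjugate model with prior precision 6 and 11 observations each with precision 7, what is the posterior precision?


Posterior precision = prior precision + n * observation precision
= 6 + 11 * 7
= 6 + 77 = 83

83


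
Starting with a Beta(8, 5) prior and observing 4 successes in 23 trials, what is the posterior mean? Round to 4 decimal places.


Posterior parameters: alpha = 8 + 4 = 12
beta = 5 + 19 = 24
Posterior mean = alpha / (alpha + beta) = 12 / 36
= 0.3333

0.3333


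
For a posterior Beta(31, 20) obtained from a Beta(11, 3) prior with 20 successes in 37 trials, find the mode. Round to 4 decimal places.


Mode = (alpha - 1) / (alpha + beta - 2)
= 30 / 49
= 0.6122

0.6122


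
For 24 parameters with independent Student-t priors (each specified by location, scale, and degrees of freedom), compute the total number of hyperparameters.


A Student-t prior has 3 hyperparameters per parameter.
Total = 24 * 3 = 72

72


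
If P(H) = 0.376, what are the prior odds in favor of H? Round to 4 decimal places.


Prior odds = P(H) / (1 - P(H))
= 0.376 / 0.624
= 0.6026

0.6026


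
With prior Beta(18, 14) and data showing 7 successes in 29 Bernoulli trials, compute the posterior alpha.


Conjugate update: alpha_posterior = alpha_prior + k
= 18 + 7 = 25

25


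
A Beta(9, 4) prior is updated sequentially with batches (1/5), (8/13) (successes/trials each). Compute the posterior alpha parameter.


Sequential conjugate updating is equivalent to a single batch update.
Total successes across all batches = 9
alpha_posterior = alpha_prior + total_successes = 9 + 9
= 18

18


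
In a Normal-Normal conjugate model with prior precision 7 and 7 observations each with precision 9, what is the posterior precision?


Posterior precision = prior precision + n * observation precision
= 7 + 7 * 9
= 7 + 63 = 70

70


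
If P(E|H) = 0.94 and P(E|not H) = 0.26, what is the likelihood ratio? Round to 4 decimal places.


Likelihood ratio = P(E|H) / P(E|not H)
= 0.94 / 0.26
= 3.6154

3.6154


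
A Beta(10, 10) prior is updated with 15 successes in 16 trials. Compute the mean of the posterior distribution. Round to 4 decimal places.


After update: Beta(25, 11)
Mean = 25 / (25 + 11) = 25 / 36
= 0.6944

0.6944


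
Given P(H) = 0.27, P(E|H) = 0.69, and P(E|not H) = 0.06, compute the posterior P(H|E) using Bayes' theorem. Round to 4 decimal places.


By Bayes' theorem: P(H|E) = P(E|H)*P(H) / P(E)
P(E) = P(E|H)*P(H) + P(E|not H)*P(not H)
P(E) = 0.69*0.27 + 0.06*0.73 = 0.2301
P(H|E) = 0.69*0.27 / 0.2301 = 0.8096

0.8096


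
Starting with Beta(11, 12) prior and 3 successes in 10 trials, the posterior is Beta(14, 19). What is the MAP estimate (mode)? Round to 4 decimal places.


The mode of Beta(a, b) when a > 1 and b > 1 is (a-1)/(a+b-2)
= (14 - 1) / (14 + 19 - 2)
= 13 / 31
= 0.4194

0.4194


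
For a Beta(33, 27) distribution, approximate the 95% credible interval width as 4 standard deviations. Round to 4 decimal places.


Variance of Beta(a,b) = ab / ((a+b)^2 * (a+b+1))
= 33*27 / ((60)^2 * 61)
= 0.0041
SD = sqrt(0.0041) = 0.0637
Width = 4 * SD = 0.2548

0.2548


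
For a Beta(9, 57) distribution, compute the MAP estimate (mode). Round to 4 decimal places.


MAP = mode = (a-1)/(a+b-2)
= (9-1)/(9+57-2)
= 8/64 = 0.125

0.125


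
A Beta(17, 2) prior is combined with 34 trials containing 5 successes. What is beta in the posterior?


In conjugate updating:
beta_posterior = beta_prior + (n - k)
= 2 + (34 - 5)
= 2 + 29 = 31

31


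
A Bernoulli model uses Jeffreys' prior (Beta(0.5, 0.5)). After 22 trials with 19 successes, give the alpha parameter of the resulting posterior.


Posterior = Beta(prior_alpha + successes, prior_beta + failures)
= Beta(0.5 + 19, 0.5 + 3)
Posterior alpha = 0.5 + k = 0.5 + 19 = 19.5

19.5


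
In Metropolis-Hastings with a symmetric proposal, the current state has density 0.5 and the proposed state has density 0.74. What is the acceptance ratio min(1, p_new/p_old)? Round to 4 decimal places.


Ratio = p_new / p_old = 0.74 / 0.5 = 1.48
Acceptance = min(1, 1.48) = 1.0

1.0


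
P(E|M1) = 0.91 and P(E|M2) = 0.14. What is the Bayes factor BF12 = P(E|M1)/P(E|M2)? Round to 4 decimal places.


Bayes factor BF12 = P(E|M1) / P(E|M2)
= 0.91 / 0.14
= 6.5

6.5


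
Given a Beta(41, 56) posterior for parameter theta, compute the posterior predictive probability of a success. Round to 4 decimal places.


For a Beta-Bernoulli model, the predictive probability is the mean:
P(success) = 41/(41+56) = 41/97 = 0.4227

0.4227


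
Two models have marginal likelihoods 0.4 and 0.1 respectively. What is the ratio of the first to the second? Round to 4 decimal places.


Evidence ratio = 0.4 / 0.1
= 4.0

4.0


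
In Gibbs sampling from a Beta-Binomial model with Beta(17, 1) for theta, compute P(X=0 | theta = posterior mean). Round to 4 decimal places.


Posterior mean = alpha/(alpha+beta) = 17/18 = 0.9444
P(X=0|theta=mean) = 1 - theta = 0.0556

0.0556


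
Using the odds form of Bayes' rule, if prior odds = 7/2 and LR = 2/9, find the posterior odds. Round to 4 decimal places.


Bayes' rule in odds form: posterior odds = prior odds * LR
= (7 * 2) / (2 * 9)
= 14/18 = 0.7778

0.7778


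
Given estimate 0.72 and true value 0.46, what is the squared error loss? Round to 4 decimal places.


Squared error = (estimate - true)^2
Difference = 0.26
Loss = 0.26^2 = 0.0676

0.0676


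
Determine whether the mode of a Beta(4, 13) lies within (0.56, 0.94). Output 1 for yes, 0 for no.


First find the mode: (a-1)/(a+b-2) = 0.2
Is 0.2 in (0.56, 0.94)? 0

0


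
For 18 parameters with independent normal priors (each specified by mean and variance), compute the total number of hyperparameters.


A normal prior has 2 hyperparameters per parameter.
Total = 18 * 2 = 36

36


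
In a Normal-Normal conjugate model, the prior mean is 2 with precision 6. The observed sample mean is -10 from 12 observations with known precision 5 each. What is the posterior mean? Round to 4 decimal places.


Posterior precision = tau0 + n*tau = 6 + 12*5 = 66
Posterior mean = (tau0*mu0 + n*tau*xbar) / posterior_precision
= (6*2 + 12*5*-10) / 66
= -588 / 66 = -8.9091

-8.9091


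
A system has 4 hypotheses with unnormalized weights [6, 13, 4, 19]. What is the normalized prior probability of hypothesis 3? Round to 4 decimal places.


The normalized prior is the weight divided by the total.
Total weight = 42
P(H3) = 4 / 42 = 0.0952

0.0952


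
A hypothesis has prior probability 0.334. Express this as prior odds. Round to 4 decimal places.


Odds = P(H) / P(not H) = 0.334 / 0.666
= 0.5015

0.5015


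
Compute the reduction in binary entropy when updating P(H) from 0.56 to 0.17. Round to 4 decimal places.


H_before = -p*log2(p) - (1-p)*log2(1-p) for p=0.56: 0.9896
H_after for p=0.17: 0.6577
Reduction = 0.9896 - 0.6577 = 0.3319

0.3319


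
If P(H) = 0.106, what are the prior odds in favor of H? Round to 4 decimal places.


Prior odds = P(H) / (1 - P(H))
= 0.106 / 0.894
= 0.1186

0.1186


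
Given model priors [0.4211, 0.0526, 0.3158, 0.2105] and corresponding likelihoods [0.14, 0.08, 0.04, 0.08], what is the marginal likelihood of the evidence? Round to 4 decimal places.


P(E) = sum_i P(M_i) P(E|M_i)
= 0.059 + 0.0042 + 0.0126 + 0.0168
= 0.0926

0.0926


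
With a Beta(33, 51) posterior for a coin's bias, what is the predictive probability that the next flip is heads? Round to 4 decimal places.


The predictive probability equals the posterior mean.
P(next = heads) = alpha / (alpha + beta)
= 33 / 84 = 0.3929

0.3929


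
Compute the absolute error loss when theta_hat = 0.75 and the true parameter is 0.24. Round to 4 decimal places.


L = |theta_hat - theta_true|
= |0.75 - 0.24| = 0.51

0.51


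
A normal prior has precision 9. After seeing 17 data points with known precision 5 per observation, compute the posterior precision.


In the conjugate normal model, precisions add:
tau_posterior = tau_prior + n * tau_data
= 9 + 17*5 = 94

94


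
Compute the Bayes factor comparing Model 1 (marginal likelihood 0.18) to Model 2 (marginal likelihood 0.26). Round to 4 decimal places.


BF12 = marginal likelihood of M1 / marginal likelihood of M2
= 0.18/0.26
= 0.6923

0.6923


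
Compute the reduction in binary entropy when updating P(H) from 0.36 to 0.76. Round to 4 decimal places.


H_before = -p*log2(p) - (1-p)*log2(1-p) for p=0.36: 0.9427
H_after for p=0.76: 0.795
Reduction = 0.9427 - 0.795 = 0.1476

0.1476


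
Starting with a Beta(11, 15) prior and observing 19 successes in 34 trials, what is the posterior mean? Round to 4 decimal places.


Posterior parameters: alpha = 11 + 19 = 30
beta = 15 + 15 = 30
Posterior mean = alpha / (alpha + beta) = 30 / 60
= 0.5

0.5


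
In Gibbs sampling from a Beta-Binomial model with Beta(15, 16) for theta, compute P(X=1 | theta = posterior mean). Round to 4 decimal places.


Posterior mean = alpha/(alpha+beta) = 15/31 = 0.4839
P(X=1|theta=mean) = theta = 0.4839

0.4839


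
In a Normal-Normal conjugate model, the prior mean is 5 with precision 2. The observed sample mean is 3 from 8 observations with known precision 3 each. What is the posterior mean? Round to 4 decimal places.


Posterior precision = tau0 + n*tau = 2 + 8*3 = 26
Posterior mean = (tau0*mu0 + n*tau*xbar) / posterior_precision
= (2*5 + 8*3*3) / 26
= 82 / 26 = 3.1538

3.1538


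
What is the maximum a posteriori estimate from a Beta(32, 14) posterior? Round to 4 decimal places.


The MAP estimate equals the mode of the distribution.
Mode of Beta(a,b) = (a-1)/(a+b-2)
= 31/44
= 0.7045

0.7045


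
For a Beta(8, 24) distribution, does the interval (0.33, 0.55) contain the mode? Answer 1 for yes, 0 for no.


Mode of Beta(a,b) = (a-1)/(a+b-2)
= (8-1)/(8+24-2) = 0.2333
Check: 0.33 <= 0.2333 <= 0.55?
Result: 0

0


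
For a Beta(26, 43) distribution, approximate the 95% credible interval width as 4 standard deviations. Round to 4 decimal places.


Variance of Beta(a,b) = ab / ((a+b)^2 * (a+b+1))
= 26*43 / ((69)^2 * 70)
= 0.0034
SD = sqrt(0.0034) = 0.0579
Width = 4 * SD = 0.2317

0.2317


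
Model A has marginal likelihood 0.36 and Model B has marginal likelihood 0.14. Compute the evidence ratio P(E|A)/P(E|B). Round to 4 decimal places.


Evidence ratio = P(E|A) / P(E|B)
= 0.36 / 0.14
= 2.5714

2.5714


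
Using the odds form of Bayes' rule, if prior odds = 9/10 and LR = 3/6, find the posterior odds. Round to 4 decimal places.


Bayes' rule in odds form: posterior odds = prior odds * LR
= (9 * 3) / (10 * 6)
= 27/60 = 0.45

0.45


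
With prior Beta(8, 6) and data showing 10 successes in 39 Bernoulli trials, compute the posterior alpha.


Conjugate update: alpha_posterior = alpha_prior + k
= 8 + 10 = 18

18


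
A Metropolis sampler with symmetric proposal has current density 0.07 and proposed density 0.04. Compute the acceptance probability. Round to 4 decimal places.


For symmetric proposals, acceptance = min(1, pi(x*)/pi(x))
= min(1, 0.04/0.07)
= min(1, 0.5714) = 0.5714

0.5714


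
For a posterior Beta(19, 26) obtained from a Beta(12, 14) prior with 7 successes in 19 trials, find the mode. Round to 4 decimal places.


Mode = (alpha - 1) / (alpha + beta - 2)
= 18 / 43
= 0.4186

0.4186


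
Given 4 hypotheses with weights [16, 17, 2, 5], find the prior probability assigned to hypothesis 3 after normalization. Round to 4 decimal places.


To normalize, divide each weight by the sum of all weights.
Sum = 40
Prior(H3) = 2/40 = 0.05

0.05


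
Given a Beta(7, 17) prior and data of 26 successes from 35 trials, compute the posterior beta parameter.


Number of failures = 35 - 26 = 9
Posterior beta = 17 + 9 = 26

26


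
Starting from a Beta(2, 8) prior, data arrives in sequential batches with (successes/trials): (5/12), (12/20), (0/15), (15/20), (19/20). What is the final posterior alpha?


In sequential Bayesian updating, we sum all successes.
Total successes = 51
Final alpha = 2 + 51 = 53

53


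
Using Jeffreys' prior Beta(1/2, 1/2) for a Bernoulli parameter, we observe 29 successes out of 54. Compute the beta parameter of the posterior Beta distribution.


Conjugate update: Beta(0.5 + k, 0.5 + n - k).
k = 29, n - k = 25
Posterior beta = 0.5 + (n - k) = 0.5 + 25 = 25.5

25.5


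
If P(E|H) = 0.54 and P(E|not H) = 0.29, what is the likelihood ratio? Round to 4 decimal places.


Likelihood ratio = P(E|H) / P(E|not H)
= 0.54 / 0.29
= 1.8621

1.8621


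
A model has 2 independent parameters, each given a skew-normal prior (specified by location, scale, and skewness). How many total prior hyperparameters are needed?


Each skew-normal prior needs 3 hyperparameters (location, scale, and skewness).
Total = 3 * 2 = 6

6


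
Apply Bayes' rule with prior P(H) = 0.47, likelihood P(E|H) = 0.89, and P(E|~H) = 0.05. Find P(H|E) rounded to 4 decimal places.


Step 1: Compute marginal P(E) = P(E|H)P(H) + P(E|~H)P(~H)
= 0.89*0.47 + 0.05*0.53 = 0.4448
Step 2: P(H|E) = P(E|H)P(H)/P(E) = 0.4183/0.4448
= 0.9404

0.9404


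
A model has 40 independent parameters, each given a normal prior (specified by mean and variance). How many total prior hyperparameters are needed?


Each normal prior needs 2 hyperparameters (mean and variance).
Total = 2 * 40 = 80

80


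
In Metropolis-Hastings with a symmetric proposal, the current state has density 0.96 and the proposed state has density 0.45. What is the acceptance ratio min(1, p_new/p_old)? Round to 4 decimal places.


Ratio = p_new / p_old = 0.45 / 0.96 = 0.4688
Acceptance = min(1, 0.4688) = 0.4688

0.4688


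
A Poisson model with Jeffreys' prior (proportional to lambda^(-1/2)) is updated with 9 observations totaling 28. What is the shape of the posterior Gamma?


Posterior = Gamma(0.5 + S, n)
= Gamma(0.5 + 28, 9)
Posterior shape = 0.5 + S = 0.5 + 28 = 28.5

28.5


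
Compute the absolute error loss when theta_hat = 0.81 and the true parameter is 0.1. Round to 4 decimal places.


L = |theta_hat - theta_true|
= |0.81 - 0.1| = 0.71

0.71


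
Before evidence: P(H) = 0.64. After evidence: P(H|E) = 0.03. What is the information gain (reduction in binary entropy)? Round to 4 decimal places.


Prior entropy = 0.9427
Posterior entropy = 0.1944
Information gain = 0.9427 - 0.1944 = 0.7483

0.7483


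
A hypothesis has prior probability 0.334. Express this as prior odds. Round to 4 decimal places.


Odds = P(H) / P(not H) = 0.334 / 0.666
= 0.5015

0.5015


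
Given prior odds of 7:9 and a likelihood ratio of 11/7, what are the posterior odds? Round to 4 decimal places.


Posterior odds = prior odds * LR
Prior odds = 7/9 = 0.7778
LR = 11/7 = 1.5714
Posterior odds = 0.7778 * 1.5714 = 1.2222

1.2222


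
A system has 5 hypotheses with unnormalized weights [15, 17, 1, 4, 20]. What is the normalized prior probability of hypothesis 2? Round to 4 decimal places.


The normalized prior is the weight divided by the total.
Total weight = 57
P(H2) = 17 / 57 = 0.2982

0.2982


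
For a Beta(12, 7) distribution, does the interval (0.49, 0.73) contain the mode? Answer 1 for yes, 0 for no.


Mode of Beta(a,b) = (a-1)/(a+b-2)
= (12-1)/(12+7-2) = 0.6471
Check: 0.49 <= 0.6471 <= 0.73?
Result: 1

1


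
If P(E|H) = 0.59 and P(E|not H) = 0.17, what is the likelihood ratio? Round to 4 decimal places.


Likelihood ratio = P(E|H) / P(E|not H)
= 0.59 / 0.17
= 3.4706

3.4706


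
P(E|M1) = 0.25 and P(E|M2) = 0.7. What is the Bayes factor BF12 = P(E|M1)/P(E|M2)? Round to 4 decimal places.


Bayes factor BF12 = P(E|M1) / P(E|M2)
= 0.25 / 0.7
= 0.3571

0.3571


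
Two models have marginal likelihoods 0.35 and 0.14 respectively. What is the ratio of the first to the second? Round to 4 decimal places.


Evidence ratio = 0.35 / 0.14
= 2.5

2.5


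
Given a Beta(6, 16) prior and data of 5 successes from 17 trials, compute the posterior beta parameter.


Number of failures = 17 - 5 = 12
Posterior beta = 16 + 12 = 28

28


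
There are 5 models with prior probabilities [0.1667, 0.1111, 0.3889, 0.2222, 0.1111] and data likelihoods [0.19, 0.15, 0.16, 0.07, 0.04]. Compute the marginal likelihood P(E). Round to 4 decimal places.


P(E) = sum over models of P(M_i) * P(E|M_i)
= 0.1667*0.19 + 0.1111*0.15 + 0.3889*0.16 + 0.2222*0.07 + 0.1111*0.04
= 0.1306

0.1306


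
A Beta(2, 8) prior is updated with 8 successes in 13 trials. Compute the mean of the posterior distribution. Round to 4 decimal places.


After update: Beta(10, 13)
Mean = 10 / (10 + 13) = 10 / 23
= 0.4348

0.4348


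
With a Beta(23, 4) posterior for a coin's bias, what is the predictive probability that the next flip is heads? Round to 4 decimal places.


The predictive probability equals the posterior mean.
P(next = heads) = alpha / (alpha + beta)
= 23 / 27 = 0.8519

0.8519


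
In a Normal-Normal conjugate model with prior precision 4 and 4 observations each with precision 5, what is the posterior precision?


Posterior precision = prior precision + n * observation precision
= 4 + 4 * 5
= 4 + 20 = 24

24


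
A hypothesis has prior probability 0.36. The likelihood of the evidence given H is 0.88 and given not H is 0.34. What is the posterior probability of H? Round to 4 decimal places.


Using Bayes' theorem:
P(E) = 0.36 * 0.88 + 0.64 * 0.34
P(E) = 0.5344
P(H|E) = (0.36 * 0.88) / 0.5344 = 0.5928

0.5928


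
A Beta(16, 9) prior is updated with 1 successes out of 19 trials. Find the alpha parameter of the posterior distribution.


In the Beta-Binomial conjugate update:
alpha_post = alpha_prior + successes
= 16 + 1
= 17

17


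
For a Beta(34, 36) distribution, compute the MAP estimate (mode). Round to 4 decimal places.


MAP = mode = (a-1)/(a+b-2)
= (34-1)/(34+36-2)
= 33/68 = 0.4853

0.4853


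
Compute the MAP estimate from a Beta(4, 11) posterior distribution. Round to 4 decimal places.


MAP = mode of Beta distribution
= (alpha - 1)/(alpha + beta - 2)
= (4-1)/(4+11-2)
= 3/13 = 0.2308

0.2308


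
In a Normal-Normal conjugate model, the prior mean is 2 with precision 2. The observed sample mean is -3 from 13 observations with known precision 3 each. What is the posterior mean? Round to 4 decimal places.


Posterior precision = tau0 + n*tau = 2 + 13*3 = 41
Posterior mean = (tau0*mu0 + n*tau*xbar) / posterior_precision
= (2*2 + 13*3*-3) / 41
= -113 / 41 = -2.7561

-2.7561


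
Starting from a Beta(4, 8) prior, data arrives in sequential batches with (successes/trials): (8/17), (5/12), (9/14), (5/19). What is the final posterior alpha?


In sequential Bayesian updating, we sum all successes.
Total successes = 27
Final alpha = 4 + 27 = 31

31


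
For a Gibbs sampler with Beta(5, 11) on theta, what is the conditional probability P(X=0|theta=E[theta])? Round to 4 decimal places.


E[theta] = 5/(5+11) = 0.3125
P(X=0|theta) = 1 - theta = 0.6875

0.6875


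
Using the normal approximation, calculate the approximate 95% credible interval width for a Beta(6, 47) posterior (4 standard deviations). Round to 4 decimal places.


Var(Beta) = 6*47/(53^2 * 54) = 0.0019
SD = 0.0431
Width ~ 4*SD = 0.1725

0.1725


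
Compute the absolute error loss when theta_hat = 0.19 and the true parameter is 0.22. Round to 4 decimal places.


L = |theta_hat - theta_true|
= |0.19 - 0.22| = 0.03

0.03


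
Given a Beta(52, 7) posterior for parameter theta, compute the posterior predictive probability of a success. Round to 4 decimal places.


For a Beta-Bernoulli model, the predictive probability is the mean:
P(success) = 52/(52+7) = 52/59 = 0.8814

0.8814
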